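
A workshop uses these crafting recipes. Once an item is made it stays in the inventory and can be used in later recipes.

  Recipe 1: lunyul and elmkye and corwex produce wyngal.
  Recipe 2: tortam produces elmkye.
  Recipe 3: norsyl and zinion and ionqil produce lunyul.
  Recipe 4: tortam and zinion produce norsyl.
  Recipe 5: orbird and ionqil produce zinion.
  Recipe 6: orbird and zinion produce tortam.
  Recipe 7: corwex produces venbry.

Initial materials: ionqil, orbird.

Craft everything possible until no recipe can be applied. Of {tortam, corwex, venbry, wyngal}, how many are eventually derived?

1

Using Recipe 5, orbird and ionqil make zinion.
orbird and zinion → tortam (Recipe 6).
tortam: reached.
No rule produces corwex, and it is not given.
venbry would need corwex (Recipe 7), but corwex is never obtained.
wyngal would need lunyul, elmkye, and corwex (Recipe 1), but corwex is never obtained.
Reached: tortam — 1 of the 4.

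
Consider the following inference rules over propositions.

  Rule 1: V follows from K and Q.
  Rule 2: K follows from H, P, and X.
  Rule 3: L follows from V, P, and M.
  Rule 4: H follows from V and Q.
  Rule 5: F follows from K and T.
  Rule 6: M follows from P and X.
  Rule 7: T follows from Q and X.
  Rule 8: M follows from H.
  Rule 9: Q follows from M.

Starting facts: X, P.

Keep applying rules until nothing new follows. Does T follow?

From P and X, Rule 6 gives M.
From M, Rule 9 gives Q.
From Q and X, Rule 7 gives T.

Yes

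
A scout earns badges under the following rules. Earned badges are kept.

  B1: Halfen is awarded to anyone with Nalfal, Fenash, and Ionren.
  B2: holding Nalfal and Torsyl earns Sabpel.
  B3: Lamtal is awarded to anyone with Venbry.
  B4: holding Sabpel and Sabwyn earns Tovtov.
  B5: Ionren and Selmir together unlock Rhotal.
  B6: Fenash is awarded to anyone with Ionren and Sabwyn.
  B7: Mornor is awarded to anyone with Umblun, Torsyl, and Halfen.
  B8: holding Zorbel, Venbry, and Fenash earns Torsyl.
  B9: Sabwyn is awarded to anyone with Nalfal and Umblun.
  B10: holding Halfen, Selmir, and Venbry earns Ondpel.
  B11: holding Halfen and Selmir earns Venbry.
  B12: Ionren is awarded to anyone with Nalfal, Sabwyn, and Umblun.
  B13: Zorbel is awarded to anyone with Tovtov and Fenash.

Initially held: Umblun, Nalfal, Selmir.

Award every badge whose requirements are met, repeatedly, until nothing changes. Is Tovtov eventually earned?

Tovtov would need Sabpel and Sabwyn (B4), but Sabpel is never earned.

No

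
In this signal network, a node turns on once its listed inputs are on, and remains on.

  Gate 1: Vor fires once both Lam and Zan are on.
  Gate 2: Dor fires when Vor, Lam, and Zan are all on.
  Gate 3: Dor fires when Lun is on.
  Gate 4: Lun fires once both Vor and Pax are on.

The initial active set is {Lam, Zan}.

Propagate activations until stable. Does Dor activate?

Yes

Lam and Zan are on, so Vor fires (Gate 1).
Gate 2: Vor, Lam, and Zan on → Dor on.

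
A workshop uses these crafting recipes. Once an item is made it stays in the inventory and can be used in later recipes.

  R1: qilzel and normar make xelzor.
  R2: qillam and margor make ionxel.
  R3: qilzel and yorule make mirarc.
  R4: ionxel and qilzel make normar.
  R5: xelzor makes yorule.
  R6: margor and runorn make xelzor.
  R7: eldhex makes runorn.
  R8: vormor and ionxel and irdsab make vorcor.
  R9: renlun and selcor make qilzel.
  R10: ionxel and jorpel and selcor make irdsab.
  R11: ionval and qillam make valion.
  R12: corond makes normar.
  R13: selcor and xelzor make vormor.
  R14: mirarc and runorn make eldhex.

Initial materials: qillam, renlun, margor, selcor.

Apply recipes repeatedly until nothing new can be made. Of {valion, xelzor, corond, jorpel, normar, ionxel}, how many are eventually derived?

3

qillam and margor → ionxel (R2).
renlun and selcor → qilzel (R9).
Using R4, ionxel and qilzel make normar.
Using R1, qilzel and normar make xelzor.
valion would need ionval and qillam (R11), but ionval is never obtained.
xelzor: reached.
No rule produces corond, and it is not given.
No rule produces jorpel, and it is not given.
normar: reached.
ionxel: reached.
Reached: xelzor, normar, and ionxel — 3 of the 6.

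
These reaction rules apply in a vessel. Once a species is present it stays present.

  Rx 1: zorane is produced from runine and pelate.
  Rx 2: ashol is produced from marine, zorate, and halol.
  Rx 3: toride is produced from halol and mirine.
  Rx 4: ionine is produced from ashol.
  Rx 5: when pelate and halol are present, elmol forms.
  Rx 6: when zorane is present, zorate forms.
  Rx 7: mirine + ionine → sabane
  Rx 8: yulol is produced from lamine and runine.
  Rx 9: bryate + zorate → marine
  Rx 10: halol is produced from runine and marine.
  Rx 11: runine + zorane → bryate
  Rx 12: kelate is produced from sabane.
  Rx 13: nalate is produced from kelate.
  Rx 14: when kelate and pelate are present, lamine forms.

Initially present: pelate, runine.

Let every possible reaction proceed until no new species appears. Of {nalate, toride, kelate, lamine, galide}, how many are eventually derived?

0

nalate would need kelate (Rx 13), but kelate never forms.
toride would need halol and mirine (Rx 3), but mirine never forms.
kelate would need sabane (Rx 12), but sabane never forms.
lamine would need kelate and pelate (Rx 14), but kelate never forms.
No rule produces galide, and it is not given.
None of the 5 are reached.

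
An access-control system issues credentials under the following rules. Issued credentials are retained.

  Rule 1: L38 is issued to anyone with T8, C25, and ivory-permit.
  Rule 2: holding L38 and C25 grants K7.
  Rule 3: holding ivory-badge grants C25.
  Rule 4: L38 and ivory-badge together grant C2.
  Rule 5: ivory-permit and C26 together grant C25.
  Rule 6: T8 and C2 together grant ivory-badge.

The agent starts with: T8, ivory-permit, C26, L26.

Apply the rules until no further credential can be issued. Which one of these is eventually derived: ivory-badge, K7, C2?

K7

Holding ivory-permit and C26 grants C25 (Rule 5).
Holding T8, C25, and ivory-permit grants L38 (Rule 1).
Holding L38 and C25 grants K7 (Rule 2).
C2 would need L38 and ivory-badge (Rule 4), but ivory-badge is never granted. ivory-badge would need T8 and C2 (Rule 6), but C2 is never granted.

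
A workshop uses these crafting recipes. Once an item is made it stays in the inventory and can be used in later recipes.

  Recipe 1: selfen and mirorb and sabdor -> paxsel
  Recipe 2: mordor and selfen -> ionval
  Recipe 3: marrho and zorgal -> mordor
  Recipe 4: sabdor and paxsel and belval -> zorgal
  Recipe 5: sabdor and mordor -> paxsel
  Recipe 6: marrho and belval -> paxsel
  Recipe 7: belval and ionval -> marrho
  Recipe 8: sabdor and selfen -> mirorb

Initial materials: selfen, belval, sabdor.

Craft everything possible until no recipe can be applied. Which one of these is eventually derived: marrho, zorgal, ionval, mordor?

zorgal

sabdor and selfen -> mirorb (Recipe 8).
selfen and mirorb and sabdor -> paxsel (Recipe 1).
sabdor and paxsel and belval -> zorgal (Recipe 4).
mordor would need marrho and zorgal (Recipe 3), but marrho is never obtained. marrho would need belval and ionval (Recipe 7), but ionval is never obtained. ionval would need mordor and selfen (Recipe 2), but mordor is never obtained.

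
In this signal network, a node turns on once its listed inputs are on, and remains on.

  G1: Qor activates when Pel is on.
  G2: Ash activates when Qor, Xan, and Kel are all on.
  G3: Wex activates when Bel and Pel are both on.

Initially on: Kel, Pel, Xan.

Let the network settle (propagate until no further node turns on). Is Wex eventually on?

No

Wex would need Bel and Pel (G3), but Bel never turns on.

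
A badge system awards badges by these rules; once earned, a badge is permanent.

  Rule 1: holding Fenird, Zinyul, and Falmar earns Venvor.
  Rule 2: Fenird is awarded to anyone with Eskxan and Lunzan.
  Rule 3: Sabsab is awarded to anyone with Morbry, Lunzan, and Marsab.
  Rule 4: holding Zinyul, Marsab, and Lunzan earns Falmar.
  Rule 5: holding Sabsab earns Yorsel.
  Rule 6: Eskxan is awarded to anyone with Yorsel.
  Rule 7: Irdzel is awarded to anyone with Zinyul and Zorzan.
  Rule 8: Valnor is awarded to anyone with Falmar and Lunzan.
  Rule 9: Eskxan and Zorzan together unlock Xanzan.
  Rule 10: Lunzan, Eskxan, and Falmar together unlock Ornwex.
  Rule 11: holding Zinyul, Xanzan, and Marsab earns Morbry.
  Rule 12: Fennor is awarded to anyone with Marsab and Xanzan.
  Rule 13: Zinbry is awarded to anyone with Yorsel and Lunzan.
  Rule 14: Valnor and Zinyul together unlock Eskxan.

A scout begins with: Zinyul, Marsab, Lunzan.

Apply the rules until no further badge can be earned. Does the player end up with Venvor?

With Zinyul, Marsab, and Lunzan, Falmar is earned (Rule 4).
With Falmar and Lunzan, Valnor is earned (Rule 8).
With Valnor and Zinyul, Eskxan is earned (Rule 14).
With Eskxan and Lunzan, Fenird is earned (Rule 2).
With Fenird, Zinyul, and Falmar, Venvor is earned (Rule 1).

Yes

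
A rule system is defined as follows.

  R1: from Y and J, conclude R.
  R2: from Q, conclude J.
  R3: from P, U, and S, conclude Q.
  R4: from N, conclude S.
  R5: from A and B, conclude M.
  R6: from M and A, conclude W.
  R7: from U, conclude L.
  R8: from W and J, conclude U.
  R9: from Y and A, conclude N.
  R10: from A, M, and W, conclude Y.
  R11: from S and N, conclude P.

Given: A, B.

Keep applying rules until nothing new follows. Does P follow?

A and B hold, so M follows (R5).
M and A hold, so W follows (R6).
A, M, and W hold, so Y follows (R10).
From Y and A, R9 gives N.
N holds, so S follows (R4).
From S and N, R11 gives P.

Yes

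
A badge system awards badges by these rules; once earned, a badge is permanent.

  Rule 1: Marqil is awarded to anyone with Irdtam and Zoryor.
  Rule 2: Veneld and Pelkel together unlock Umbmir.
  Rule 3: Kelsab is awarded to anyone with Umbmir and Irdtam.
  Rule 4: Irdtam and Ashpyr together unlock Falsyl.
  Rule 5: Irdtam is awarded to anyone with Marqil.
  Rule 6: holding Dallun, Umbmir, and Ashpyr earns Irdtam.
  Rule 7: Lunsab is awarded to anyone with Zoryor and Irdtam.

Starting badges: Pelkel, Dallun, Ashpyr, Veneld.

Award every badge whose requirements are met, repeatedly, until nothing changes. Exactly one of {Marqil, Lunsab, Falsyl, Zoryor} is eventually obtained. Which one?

Falsyl

With Veneld and Pelkel, Umbmir is earned (Rule 2).
With Dallun, Umbmir, and Ashpyr, Irdtam is earned (Rule 6).
With Irdtam and Ashpyr, Falsyl is earned (Rule 4).
Marqil would need Irdtam and Zoryor (Rule 1), but Zoryor is never earned. Lunsab would need Zoryor and Irdtam (Rule 7), but Zoryor is never earned. No rule produces Zoryor, and it is not given.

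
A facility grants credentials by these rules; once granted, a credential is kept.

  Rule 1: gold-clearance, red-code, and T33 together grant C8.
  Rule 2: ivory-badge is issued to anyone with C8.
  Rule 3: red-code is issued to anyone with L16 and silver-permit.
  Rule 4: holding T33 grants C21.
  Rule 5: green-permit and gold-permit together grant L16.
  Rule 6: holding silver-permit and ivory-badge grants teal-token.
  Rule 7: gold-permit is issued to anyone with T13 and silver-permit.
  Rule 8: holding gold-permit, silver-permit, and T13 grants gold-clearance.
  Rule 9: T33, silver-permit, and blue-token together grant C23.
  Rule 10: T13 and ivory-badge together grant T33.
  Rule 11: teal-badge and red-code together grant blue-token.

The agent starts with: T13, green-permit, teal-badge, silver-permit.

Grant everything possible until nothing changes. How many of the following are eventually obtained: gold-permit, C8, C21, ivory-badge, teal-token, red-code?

Holding T13 and silver-permit grants gold-permit (Rule 7).
Holding green-permit and gold-permit grants L16 (Rule 5).
Holding L16 and silver-permit grants red-code (Rule 3).
gold-permit: reached.
C8 would need gold-clearance, red-code, and T33 (Rule 1), but T33 is never granted.
C21 would need T33 (Rule 4), but T33 is never granted.
ivory-badge would need C8 (Rule 2), but C8 is never granted.
teal-token would need silver-permit and ivory-badge (Rule 6), but ivory-badge is never granted.
red-code: reached.
Reached: gold-permit and red-code — 2 of the 6.

2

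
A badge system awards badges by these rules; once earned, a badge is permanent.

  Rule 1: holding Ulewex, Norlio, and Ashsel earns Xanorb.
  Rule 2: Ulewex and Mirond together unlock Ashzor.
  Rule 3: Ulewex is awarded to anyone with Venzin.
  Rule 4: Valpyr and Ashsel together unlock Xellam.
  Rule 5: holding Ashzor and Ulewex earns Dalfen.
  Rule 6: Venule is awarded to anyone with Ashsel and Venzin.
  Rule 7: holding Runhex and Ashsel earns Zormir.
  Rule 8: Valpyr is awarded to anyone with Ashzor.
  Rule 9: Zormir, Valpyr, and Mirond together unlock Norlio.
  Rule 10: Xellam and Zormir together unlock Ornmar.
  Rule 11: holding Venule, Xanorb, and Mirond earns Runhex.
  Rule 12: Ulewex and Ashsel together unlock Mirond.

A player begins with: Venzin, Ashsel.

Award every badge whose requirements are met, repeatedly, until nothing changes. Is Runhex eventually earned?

No

Runhex would need Venule, Xanorb, and Mirond (Rule 11), but Xanorb is never earned.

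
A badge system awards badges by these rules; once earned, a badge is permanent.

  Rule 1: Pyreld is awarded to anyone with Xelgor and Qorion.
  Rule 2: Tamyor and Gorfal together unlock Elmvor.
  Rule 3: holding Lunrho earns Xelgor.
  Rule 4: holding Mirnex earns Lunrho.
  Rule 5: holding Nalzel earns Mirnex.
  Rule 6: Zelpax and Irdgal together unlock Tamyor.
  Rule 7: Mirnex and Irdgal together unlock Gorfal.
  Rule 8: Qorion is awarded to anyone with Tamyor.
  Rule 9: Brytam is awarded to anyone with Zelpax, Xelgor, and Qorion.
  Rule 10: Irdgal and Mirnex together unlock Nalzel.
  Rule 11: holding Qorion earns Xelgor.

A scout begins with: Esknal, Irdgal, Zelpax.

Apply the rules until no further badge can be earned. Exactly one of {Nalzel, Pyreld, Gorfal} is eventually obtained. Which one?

With Zelpax and Irdgal, Tamyor is earned (Rule 6).
With Tamyor, Qorion is earned (Rule 8).
With Qorion, Xelgor is earned (Rule 11).
With Xelgor and Qorion, Pyreld is earned (Rule 1).
Gorfal would need Mirnex and Irdgal (Rule 7), but Mirnex is never earned. Nalzel would need Irdgal and Mirnex (Rule 10), but Mirnex is never earned.

Pyreld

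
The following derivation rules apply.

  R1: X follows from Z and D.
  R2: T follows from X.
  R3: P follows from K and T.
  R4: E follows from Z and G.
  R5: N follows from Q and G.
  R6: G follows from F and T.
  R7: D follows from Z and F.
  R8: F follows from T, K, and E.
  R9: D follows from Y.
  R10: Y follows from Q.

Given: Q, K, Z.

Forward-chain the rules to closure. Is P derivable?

Q holds, so Y follows (R10).
Y holds, so D follows (R9).
Z and D hold, so X follows (R1).
From X, R2 gives T.
K and T hold, so P follows (R3).

Yes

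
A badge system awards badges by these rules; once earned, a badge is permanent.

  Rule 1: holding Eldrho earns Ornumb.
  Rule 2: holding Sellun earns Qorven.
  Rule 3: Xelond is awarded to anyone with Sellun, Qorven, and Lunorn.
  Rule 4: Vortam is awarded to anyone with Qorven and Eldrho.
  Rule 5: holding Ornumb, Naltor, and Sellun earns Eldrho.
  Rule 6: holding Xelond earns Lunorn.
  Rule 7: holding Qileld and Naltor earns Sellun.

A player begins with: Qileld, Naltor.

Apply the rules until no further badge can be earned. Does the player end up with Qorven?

Yes

With Qileld and Naltor, Sellun is earned (Rule 7).
With Sellun, Qorven is earned (Rule 2).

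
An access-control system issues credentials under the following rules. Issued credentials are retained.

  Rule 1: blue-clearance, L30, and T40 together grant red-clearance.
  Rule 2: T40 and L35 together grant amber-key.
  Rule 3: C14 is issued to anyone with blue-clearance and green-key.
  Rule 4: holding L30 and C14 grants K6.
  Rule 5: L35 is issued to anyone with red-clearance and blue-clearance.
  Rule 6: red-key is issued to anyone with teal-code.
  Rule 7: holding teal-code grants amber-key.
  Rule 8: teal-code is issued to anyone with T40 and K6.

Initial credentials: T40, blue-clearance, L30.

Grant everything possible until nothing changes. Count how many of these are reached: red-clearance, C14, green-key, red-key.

Holding blue-clearance, L30, and T40 grants red-clearance (Rule 1).
red-clearance: reached.
C14 would need blue-clearance and green-key (Rule 3), but green-key is never granted.
No rule produces green-key, and it is not given.
red-key would need teal-code (Rule 6), but teal-code is never granted.
Reached: red-clearance — 1 of the 4.

1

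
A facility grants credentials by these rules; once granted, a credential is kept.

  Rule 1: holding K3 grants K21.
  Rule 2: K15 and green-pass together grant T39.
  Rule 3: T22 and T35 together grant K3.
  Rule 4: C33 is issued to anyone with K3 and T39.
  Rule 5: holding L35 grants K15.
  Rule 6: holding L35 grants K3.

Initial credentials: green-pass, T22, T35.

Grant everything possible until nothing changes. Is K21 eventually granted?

Yes

Holding T22 and T35 grants K3 (Rule 3).
Holding K3 grants K21 (Rule 1).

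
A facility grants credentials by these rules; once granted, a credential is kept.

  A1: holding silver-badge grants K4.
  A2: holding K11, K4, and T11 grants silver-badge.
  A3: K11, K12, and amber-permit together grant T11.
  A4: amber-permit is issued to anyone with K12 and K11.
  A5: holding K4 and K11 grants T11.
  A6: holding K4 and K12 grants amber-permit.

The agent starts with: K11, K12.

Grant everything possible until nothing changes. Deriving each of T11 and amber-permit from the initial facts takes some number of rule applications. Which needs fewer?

amber-permit

amber-permit: Holding K12 and K11 grants amber-permit (A4). [1 rule application]
T11: Holding K12 and K11 grants amber-permit (A4). Holding K11, K12, and amber-permit grants T11 (A3). [2 rule applications]
amber-permit needs fewer.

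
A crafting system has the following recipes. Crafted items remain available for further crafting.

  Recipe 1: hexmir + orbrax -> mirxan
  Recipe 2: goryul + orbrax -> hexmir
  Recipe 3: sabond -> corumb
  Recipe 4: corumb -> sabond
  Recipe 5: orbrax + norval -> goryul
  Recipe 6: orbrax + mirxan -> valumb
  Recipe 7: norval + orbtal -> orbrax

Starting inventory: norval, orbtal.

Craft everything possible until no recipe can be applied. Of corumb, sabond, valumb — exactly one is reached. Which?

norval + orbtal -> orbrax (Recipe 7).
orbrax + norval -> goryul (Recipe 5).
goryul + orbrax -> hexmir (Recipe 2).
Using Recipe 1, hexmir and orbrax make mirxan.
orbrax + mirxan -> valumb (Recipe 6).
sabond would need corumb (Recipe 4), but corumb is never obtained. corumb would need sabond (Recipe 3), but sabond is never obtained.

valumb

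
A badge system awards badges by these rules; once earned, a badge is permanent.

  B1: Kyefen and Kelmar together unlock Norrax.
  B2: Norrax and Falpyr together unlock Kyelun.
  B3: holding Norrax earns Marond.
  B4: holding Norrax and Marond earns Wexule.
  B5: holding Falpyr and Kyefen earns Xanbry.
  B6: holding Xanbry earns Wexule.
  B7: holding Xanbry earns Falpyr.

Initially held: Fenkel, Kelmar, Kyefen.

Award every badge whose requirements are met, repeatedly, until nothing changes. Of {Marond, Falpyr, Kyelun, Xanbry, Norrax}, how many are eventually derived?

With Kyefen and Kelmar, Norrax is earned (B1).
With Norrax, Marond is earned (B3).
Marond: reached.
Falpyr would need Xanbry (B7), but Xanbry is never earned.
Kyelun would need Norrax and Falpyr (B2), but Falpyr is never earned.
Xanbry would need Falpyr and Kyefen (B5), but Falpyr is never earned.
Norrax: reached.
Reached: Marond and Norrax — 2 of the 5.

2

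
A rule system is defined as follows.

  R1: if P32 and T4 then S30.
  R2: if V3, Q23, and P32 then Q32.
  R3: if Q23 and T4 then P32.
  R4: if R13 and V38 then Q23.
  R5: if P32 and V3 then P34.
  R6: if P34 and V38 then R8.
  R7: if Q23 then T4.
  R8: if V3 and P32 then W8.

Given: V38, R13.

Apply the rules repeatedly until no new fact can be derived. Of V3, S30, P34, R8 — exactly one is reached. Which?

From R13 and V38, R4 gives Q23.
From Q23, R7 gives T4.
Q23 and T4 hold, so P32 follows (R3).
From P32 and T4, R1 gives S30.
R8 would need P34 and V38 (R6), but P34 is never established. P34 would need P32 and V3 (R5), but V3 is never established. No rule produces V3, and it is not given.

S30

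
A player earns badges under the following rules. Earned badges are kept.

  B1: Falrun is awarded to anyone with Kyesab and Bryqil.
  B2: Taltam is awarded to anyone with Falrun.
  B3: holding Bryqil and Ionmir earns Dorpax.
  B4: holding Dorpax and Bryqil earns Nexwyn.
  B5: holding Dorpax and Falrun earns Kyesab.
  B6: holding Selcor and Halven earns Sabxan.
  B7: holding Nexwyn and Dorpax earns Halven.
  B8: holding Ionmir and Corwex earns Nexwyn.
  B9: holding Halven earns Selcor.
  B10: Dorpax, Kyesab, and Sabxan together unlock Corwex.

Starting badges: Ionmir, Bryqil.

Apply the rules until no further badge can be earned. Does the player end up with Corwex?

No

Corwex would need Dorpax, Kyesab, and Sabxan (B10), but Kyesab is never earned.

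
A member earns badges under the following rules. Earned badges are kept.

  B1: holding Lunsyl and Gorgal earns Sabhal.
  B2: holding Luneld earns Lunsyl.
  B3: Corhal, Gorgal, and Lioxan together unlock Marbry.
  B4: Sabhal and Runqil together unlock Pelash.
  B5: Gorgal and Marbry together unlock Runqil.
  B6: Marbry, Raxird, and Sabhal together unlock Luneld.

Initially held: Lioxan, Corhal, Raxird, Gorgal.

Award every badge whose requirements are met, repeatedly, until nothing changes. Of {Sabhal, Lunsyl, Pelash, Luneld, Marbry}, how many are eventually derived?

With Corhal, Gorgal, and Lioxan, Marbry is earned (B3).
Sabhal would need Lunsyl and Gorgal (B1), but Lunsyl is never earned.
Lunsyl would need Luneld (B2), but Luneld is never earned.
Pelash would need Sabhal and Runqil (B4), but Sabhal is never earned.
Luneld would need Marbry, Raxird, and Sabhal (B6), but Sabhal is never earned.
Marbry: reached.
Reached: Marbry — 1 of the 5.

1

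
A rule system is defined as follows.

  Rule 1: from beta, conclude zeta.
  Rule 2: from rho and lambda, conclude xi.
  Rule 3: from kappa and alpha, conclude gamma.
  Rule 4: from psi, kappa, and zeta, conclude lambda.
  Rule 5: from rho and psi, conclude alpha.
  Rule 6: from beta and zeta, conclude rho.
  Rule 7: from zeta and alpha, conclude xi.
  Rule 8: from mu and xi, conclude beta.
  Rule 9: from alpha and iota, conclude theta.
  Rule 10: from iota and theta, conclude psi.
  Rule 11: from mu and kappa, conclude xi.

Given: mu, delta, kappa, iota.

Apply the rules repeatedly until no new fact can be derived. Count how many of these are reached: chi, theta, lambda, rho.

mu and kappa hold, so xi follows (Rule 11).
mu and xi hold, so beta follows (Rule 8).
From beta, Rule 1 gives zeta.
beta and zeta hold, so rho follows (Rule 6).
No rule produces chi, and it is not given.
theta would need alpha and iota (Rule 9), but alpha is never established.
lambda would need psi, kappa, and zeta (Rule 4), but psi is never established.
rho: reached.
Reached: rho — 1 of the 4.

1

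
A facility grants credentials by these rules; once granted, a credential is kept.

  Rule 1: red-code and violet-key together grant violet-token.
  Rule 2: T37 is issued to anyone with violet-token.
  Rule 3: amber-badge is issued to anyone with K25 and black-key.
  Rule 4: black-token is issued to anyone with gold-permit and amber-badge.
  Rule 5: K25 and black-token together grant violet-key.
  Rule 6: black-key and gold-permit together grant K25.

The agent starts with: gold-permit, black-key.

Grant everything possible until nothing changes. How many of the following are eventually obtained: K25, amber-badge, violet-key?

Holding black-key and gold-permit grants K25 (Rule 6).
Holding K25 and black-key grants amber-badge (Rule 3).
Holding gold-permit and amber-badge grants black-token (Rule 4).
Holding K25 and black-token grants violet-key (Rule 5).
K25: reached.
amber-badge: reached.
violet-key: reached.
All 3 are reached.

3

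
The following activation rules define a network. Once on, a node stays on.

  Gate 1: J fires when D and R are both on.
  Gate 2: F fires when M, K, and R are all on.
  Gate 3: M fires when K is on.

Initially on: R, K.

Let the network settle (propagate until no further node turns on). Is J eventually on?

No

J would need D and R (Gate 1), but D never turns on.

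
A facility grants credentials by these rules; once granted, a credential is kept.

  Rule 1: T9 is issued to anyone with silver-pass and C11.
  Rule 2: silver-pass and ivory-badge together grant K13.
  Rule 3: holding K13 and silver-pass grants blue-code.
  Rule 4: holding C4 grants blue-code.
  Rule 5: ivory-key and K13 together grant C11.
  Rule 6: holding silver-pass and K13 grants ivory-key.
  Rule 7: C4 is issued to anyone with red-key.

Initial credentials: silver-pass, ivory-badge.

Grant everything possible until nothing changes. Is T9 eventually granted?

Yes

Holding silver-pass and ivory-badge grants K13 (Rule 2).
Holding silver-pass and K13 grants ivory-key (Rule 6).
Holding ivory-key and K13 grants C11 (Rule 5).
Holding silver-pass and C11 grants T9 (Rule 1).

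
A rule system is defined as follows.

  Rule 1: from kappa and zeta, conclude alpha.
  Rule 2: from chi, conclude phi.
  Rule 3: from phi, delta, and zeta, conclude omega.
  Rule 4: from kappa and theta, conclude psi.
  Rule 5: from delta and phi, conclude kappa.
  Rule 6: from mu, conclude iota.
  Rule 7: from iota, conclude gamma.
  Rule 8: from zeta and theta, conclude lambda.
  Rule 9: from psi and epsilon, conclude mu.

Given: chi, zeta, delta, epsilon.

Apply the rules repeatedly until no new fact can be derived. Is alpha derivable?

chi holds, so phi follows (Rule 2).
From delta and phi, Rule 5 gives kappa.
From kappa and zeta, Rule 1 gives alpha.

Yes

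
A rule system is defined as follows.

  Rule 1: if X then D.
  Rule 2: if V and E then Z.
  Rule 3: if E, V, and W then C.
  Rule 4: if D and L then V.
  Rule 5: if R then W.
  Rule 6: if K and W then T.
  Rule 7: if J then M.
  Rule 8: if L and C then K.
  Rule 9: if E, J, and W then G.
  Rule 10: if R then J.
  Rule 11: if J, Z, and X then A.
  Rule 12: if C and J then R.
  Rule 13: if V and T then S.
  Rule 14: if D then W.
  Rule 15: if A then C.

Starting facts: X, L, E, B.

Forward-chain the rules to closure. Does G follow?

G would need E, J, and W (Rule 9), but J is never established.

No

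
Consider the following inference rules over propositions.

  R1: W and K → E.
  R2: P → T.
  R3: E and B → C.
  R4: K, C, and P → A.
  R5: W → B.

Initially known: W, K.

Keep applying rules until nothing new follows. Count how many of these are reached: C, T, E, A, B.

3

From W, R5 gives B.
W and K hold, so E follows (R1).
E and B hold, so C follows (R3).
C: reached.
T would need P (R2), but P is never established.
E: reached.
A would need K, C, and P (R4), but P is never established.
B: reached.
Reached: C, E, and B — 3 of the 5.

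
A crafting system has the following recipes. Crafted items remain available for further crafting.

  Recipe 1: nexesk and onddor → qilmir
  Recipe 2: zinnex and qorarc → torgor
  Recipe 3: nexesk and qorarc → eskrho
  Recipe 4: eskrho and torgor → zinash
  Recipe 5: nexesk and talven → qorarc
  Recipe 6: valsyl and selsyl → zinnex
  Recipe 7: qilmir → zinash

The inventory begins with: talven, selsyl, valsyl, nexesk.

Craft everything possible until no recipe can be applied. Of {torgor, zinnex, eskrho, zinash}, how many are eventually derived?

valsyl and selsyl → zinnex (Recipe 6).
Using Recipe 5, nexesk and talven make qorarc.
zinnex and qorarc → torgor (Recipe 2).
nexesk and qorarc → eskrho (Recipe 3).
eskrho and torgor → zinash (Recipe 4).
torgor: reached.
zinnex: reached.
eskrho: reached.
zinash: reached.
All 4 are reached.

4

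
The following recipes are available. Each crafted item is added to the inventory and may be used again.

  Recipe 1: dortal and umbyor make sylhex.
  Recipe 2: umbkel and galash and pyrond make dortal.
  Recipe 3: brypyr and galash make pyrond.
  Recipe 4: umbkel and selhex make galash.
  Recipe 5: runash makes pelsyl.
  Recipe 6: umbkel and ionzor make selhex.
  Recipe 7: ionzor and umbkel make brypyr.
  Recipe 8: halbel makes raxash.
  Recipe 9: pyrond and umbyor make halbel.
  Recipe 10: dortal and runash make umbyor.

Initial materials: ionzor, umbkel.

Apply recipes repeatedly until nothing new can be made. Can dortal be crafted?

ionzor and umbkel → brypyr (Recipe 7).
Using Recipe 6, umbkel and ionzor make selhex.
Using Recipe 4, umbkel and selhex make galash.
brypyr and galash → pyrond (Recipe 3).
umbkel and galash and pyrond → dortal (Recipe 2).

Yes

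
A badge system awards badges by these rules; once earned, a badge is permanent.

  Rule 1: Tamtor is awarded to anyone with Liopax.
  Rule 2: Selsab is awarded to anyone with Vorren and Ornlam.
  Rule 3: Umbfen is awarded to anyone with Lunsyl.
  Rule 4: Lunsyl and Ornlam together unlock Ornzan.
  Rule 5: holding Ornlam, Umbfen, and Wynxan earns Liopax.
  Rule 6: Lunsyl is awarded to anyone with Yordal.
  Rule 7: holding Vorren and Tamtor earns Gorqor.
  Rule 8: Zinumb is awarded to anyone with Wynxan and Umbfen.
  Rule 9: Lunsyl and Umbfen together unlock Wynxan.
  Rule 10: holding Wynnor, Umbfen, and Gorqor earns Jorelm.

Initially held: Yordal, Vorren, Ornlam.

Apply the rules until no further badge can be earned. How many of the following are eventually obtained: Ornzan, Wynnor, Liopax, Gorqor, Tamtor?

With Yordal, Lunsyl is earned (Rule 6).
With Lunsyl and Ornlam, Ornzan is earned (Rule 4).
With Lunsyl, Umbfen is earned (Rule 3).
With Lunsyl and Umbfen, Wynxan is earned (Rule 9).
With Ornlam, Umbfen, and Wynxan, Liopax is earned (Rule 5).
With Liopax, Tamtor is earned (Rule 1).
With Vorren and Tamtor, Gorqor is earned (Rule 7).
Ornzan: reached.
No rule produces Wynnor, and it is not given.
Liopax: reached.
Gorqor: reached.
Tamtor: reached.
Reached: Ornzan, Liopax, Gorqor, and Tamtor — 4 of the 5.

4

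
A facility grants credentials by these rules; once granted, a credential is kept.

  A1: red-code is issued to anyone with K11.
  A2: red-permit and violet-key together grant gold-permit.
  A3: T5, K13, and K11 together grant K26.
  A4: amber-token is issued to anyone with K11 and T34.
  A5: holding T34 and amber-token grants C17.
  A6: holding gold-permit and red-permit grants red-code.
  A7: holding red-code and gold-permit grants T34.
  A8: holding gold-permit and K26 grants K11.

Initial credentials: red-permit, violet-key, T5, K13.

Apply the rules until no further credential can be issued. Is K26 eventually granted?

K26 would need T5, K13, and K11 (A3), but K11 is never granted.

No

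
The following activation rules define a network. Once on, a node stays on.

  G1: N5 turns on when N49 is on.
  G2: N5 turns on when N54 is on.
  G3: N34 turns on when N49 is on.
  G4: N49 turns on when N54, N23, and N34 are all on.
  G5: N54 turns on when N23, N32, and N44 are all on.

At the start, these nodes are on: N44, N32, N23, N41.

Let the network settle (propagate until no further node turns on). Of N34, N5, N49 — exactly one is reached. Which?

N23, N32, and N44 are on, so N54 turns on (G5).
N54 is on, so N5 turns on (G2).
N34 would need N49 (G3), but N49 never turns on. N49 would need N54, N23, and N34 (G4), but N34 never turns on.

N5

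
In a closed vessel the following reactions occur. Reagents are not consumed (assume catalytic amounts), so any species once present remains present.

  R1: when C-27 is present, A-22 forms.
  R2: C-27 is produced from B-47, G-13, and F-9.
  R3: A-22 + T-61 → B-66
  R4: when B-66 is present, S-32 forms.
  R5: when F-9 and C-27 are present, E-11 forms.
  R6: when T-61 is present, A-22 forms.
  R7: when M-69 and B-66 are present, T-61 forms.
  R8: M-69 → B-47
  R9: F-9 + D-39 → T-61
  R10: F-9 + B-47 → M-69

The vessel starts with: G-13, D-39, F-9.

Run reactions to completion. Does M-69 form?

No

M-69 would need F-9 and B-47 (R10), but B-47 never forms.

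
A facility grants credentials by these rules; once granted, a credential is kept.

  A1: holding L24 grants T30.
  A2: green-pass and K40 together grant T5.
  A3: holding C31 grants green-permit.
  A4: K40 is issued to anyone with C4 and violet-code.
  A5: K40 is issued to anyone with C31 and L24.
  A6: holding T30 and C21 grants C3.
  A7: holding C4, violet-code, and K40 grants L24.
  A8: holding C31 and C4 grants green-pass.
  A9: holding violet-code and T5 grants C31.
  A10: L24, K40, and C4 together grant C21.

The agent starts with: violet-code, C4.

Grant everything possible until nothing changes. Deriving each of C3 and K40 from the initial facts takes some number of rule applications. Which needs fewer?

K40

K40: Holding C4 and violet-code grants K40 (A4). [1 rule application]
C3: Holding C4 and violet-code grants K40 (A4). Holding C4, violet-code, and K40 grants L24 (A7). Holding L24, K40, and C4 grants C21 (A10). Holding L24 grants T30 (A1). Holding T30 and C21 grants C3 (A6). [5 rule applications]
K40 needs fewer.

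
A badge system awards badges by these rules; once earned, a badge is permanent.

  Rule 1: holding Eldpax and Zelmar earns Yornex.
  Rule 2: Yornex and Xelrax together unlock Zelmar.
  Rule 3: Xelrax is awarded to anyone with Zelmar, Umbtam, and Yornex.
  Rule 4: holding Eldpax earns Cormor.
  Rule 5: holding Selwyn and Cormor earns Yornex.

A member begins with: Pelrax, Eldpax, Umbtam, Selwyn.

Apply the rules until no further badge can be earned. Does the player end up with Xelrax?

Xelrax would need Zelmar, Umbtam, and Yornex (Rule 3), but Zelmar is never earned.

No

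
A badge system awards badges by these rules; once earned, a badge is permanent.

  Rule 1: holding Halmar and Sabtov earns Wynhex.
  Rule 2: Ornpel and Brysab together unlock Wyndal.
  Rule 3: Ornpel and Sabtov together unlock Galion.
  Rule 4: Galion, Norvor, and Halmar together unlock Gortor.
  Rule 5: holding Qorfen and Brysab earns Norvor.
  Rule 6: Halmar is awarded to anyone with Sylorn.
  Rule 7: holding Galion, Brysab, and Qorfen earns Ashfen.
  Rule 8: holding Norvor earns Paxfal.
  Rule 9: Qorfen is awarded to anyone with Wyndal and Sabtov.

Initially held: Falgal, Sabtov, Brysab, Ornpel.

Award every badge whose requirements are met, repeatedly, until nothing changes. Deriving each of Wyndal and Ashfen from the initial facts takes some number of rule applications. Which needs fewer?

Wyndal: With Ornpel and Brysab, Wyndal is earned (Rule 2). [1 rule application]
Ashfen: With Ornpel and Sabtov, Galion is earned (Rule 3). With Ornpel and Brysab, Wyndal is earned (Rule 2). With Wyndal and Sabtov, Qorfen is earned (Rule 9). With Galion, Brysab, and Qorfen, Ashfen is earned (Rule 7). [4 rule applications]
Wyndal needs fewer.

Wyndal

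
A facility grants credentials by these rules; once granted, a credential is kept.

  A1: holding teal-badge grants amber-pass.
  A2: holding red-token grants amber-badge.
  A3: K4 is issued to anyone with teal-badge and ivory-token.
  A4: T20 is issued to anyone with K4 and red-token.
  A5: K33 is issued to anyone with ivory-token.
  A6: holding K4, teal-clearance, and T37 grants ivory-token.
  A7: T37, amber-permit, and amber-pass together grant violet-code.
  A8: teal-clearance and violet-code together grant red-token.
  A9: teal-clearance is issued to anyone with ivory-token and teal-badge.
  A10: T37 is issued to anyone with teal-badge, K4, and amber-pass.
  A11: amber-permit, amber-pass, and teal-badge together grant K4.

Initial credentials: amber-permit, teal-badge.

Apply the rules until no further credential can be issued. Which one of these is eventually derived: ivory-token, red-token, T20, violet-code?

violet-code

Holding teal-badge grants amber-pass (A1).
Holding amber-permit, amber-pass, and teal-badge grants K4 (A11).
Holding teal-badge, K4, and amber-pass grants T37 (A10).
Holding T37, amber-permit, and amber-pass grants violet-code (A7).
red-token would need teal-clearance and violet-code (A8), but teal-clearance is never granted. T20 would need K4 and red-token (A4), but red-token is never granted. ivory-token would need K4, teal-clearance, and T37 (A6), but teal-clearance is never granted.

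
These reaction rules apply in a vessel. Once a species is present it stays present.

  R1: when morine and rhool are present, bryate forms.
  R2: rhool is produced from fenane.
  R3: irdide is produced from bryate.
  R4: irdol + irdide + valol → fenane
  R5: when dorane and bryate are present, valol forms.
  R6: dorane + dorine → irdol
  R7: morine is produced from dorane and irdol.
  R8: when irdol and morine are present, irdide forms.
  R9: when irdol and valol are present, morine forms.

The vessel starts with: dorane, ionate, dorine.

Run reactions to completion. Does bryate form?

No

bryate would need morine and rhool (R1), but rhool never forms.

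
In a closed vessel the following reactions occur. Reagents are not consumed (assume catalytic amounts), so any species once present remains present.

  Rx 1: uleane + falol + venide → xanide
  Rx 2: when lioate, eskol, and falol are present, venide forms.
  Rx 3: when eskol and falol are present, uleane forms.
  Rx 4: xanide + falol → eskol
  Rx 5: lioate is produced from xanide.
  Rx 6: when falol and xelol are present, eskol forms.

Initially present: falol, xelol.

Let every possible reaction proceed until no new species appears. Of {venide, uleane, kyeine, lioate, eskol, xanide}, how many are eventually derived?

2

falol and xelol present → eskol forms (Rx 6).
eskol and falol present → uleane forms (Rx 3).
venide would need lioate, eskol, and falol (Rx 2), but lioate never forms.
uleane: reached.
No rule produces kyeine, and it is not given.
lioate would need xanide (Rx 5), but xanide never forms.
eskol: reached.
xanide would need uleane, falol, and venide (Rx 1), but venide never forms.
Reached: uleane and eskol — 2 of the 6.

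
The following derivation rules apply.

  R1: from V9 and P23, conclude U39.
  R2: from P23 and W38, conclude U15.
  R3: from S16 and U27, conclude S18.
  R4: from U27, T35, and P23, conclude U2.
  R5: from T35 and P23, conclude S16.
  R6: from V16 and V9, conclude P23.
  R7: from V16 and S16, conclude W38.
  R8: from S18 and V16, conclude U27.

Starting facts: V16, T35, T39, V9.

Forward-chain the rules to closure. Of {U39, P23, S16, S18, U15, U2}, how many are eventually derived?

From V16 and V9, R6 gives P23.
V9 and P23 hold, so U39 follows (R1).
T35 and P23 hold, so S16 follows (R5).
From V16 and S16, R7 gives W38.
P23 and W38 hold, so U15 follows (R2).
U39: reached.
P23: reached.
S16: reached.
S18 would need S16 and U27 (R3), but U27 is never established.
U15: reached.
U2 would need U27, T35, and P23 (R4), but U27 is never established.
Reached: U39, P23, S16, and U15 — 4 of the 6.

4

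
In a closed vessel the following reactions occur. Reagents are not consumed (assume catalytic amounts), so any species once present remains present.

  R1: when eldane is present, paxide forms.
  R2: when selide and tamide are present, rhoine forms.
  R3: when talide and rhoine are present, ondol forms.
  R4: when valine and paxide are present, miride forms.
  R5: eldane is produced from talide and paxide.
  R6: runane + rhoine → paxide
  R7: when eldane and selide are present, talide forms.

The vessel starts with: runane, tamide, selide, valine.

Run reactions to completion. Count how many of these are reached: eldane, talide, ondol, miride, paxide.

selide and tamide present → rhoine forms (R2).
runane and rhoine present → paxide forms (R6).
valine and paxide present → miride forms (R4).
eldane would need talide and paxide (R5), but talide never forms.
talide would need eldane and selide (R7), but eldane never forms.
ondol would need talide and rhoine (R3), but talide never forms.
miride: reached.
paxide: reached.
Reached: miride and paxide — 2 of the 5.

2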